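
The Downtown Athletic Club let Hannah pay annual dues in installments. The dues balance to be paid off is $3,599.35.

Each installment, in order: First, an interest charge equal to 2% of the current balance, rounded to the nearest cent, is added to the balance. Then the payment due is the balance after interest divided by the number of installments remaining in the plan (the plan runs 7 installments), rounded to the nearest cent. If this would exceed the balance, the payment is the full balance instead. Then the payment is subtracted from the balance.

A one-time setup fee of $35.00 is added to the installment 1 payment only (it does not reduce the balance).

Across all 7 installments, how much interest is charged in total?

$299.76

Installment 1: opening $3,599.35; interest $71.99 → $3,671.34; payment $524.48 (+ $35.00 fee); balance $3,146.86
Installment 2: opening $3,146.86; interest $62.94 → $3,209.80; payment $534.97; balance $2,674.83
Installment 3: opening $2,674.83; interest $53.50 → $2,728.33; payment $545.67; balance $2,182.66
Installment 4: opening $2,182.66; interest $43.65 → $2,226.31; payment $556.58; balance $1,669.73
Installment 5: opening $1,669.73; interest $33.39 → $1,703.12; payment $567.71; balance $1,135.41
Installment 6: opening $1,135.41; interest $22.71 → $1,158.12; payment $579.06; balance $579.06
Installment 7: opening $579.06; interest $11.58 → $590.64; payment $590.64; balance $0.00
Total interest: $71.99 + $62.94 + $53.50 + $43.65 + $33.39 + $22.71 + $11.58 = $299.76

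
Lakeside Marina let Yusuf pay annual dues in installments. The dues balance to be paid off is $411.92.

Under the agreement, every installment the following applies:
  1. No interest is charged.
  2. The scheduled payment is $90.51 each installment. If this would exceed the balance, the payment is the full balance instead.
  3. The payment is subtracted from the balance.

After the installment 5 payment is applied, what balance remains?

Installment 1: opening $411.92; payment $90.51; balance $321.41
Installment 2: opening $321.41; payment $90.51; balance $230.90
Installment 3: opening $230.90; payment $90.51; balance $140.39
Installment 4: opening $140.39; payment $90.51; balance $49.88
Installment 5: opening $49.88; payment $49.88; balance $0.00

$0.00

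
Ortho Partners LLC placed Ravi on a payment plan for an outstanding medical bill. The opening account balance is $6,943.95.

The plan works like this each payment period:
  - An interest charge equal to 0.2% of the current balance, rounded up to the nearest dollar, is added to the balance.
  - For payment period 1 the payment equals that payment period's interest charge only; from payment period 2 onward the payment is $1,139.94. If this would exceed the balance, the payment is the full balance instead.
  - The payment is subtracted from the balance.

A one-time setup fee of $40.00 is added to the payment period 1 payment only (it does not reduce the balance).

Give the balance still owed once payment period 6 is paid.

Payment period 1: $6,943.95 +$14.00 interest = $6,957.95; pay $14.00 (+ $40.00 fee) → $6,943.95
Payment period 2: $6,943.95 +$14.00 interest = $6,957.95; pay $1,139.94 → $5,818.01
Payment period 3: $5,818.01 +$12.00 interest = $5,830.01; pay $1,139.94 → $4,690.07
Payment period 4: $4,690.07 +$10.00 interest = $4,700.07; pay $1,139.94 → $3,560.13
Payment period 5: $3,560.13 +$8.00 interest = $3,568.13; pay $1,139.94 → $2,428.19
Payment period 6: $2,428.19 +$5.00 interest = $2,433.19; pay $1,139.94 → $1,293.25

$1,293.25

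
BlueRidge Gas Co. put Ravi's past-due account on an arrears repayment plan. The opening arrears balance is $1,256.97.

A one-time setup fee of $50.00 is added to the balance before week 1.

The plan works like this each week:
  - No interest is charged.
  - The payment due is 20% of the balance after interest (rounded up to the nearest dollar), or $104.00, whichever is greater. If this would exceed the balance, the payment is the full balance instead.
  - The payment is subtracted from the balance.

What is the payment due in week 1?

# | Opening | Payment | End bal
1 | $1,306.97 | $262.00 | $1,044.97

$262.00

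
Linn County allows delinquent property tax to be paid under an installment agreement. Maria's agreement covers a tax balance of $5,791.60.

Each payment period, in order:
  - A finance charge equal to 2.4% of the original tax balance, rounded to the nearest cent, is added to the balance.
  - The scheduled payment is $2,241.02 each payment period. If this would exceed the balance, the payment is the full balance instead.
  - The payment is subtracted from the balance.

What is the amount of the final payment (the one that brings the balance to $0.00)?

Payment period 1: $5,791.60 +$139.00 interest = $5,930.60; pay $2,241.02 → $3,689.58
Payment period 2: $3,689.58 +$139.00 interest = $3,828.58; pay $2,241.02 → $1,587.56
Payment period 3: $1,587.56 +$139.00 interest = $1,726.56; pay $1,726.56 → $0.00

$1,726.56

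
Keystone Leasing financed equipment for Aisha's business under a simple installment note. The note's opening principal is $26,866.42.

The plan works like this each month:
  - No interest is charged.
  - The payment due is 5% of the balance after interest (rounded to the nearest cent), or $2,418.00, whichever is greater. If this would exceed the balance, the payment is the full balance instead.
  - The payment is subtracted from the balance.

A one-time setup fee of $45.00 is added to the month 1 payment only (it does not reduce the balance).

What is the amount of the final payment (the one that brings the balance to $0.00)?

Month 1: opening $26,866.42; payment $2,418.00 (+ $45.00 fee); balance $24,448.42
Month 2: opening $24,448.42; payment $2,418.00; balance $22,030.42
Month 3: opening $22,030.42; payment $2,418.00; balance $19,612.42
Month 4: opening $19,612.42; payment $2,418.00; balance $17,194.42
Month 5: opening $17,194.42; payment $2,418.00; balance $14,776.42
Month 6: opening $14,776.42; payment $2,418.00; balance $12,358.42
Month 7: opening $12,358.42; payment $2,418.00; balance $9,940.42
Month 8: opening $9,940.42; payment $2,418.00; balance $7,522.42
Month 9: opening $7,522.42; payment $2,418.00; balance $5,104.42
Month 10: opening $5,104.42; payment $2,418.00; balance $2,686.42
Month 11: opening $2,686.42; payment $2,418.00; balance $268.42
Month 12: opening $268.42; payment $268.42; balance $0.00

$268.42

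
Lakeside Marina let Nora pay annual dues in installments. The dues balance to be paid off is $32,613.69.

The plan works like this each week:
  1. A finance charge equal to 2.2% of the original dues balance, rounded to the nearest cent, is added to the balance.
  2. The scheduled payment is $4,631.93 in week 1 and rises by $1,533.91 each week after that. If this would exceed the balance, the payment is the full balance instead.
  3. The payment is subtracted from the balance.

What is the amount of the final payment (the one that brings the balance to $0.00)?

# | Opening | Interest | Payment | End bal
1 | $32,613.69 | $717.50 | $4,631.93 | $28,699.26
2 | $28,699.26 | $717.50 | $6,165.84 | $23,250.92
3 | $23,250.92 | $717.50 | $7,699.75 | $16,268.67
4 | $16,268.67 | $717.50 | $9,233.66 | $7,752.51
5 | $7,752.51 | $717.50 | $8,470.01 | $0.00

$8,470.01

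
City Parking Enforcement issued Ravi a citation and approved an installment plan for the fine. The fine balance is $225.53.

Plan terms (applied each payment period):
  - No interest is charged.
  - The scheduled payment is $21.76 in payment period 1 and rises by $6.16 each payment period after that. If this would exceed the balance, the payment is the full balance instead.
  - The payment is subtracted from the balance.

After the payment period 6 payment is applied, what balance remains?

$2.57

Payment period 1: $225.53 − $21.76 → $203.77
Payment period 2: $203.77 − $27.92 → $175.85
Payment period 3: $175.85 − $34.08 → $141.77
Payment period 4: $141.77 − $40.24 → $101.53
Payment period 5: $101.53 − $46.40 → $55.13
Payment period 6: $55.13 − $52.56 → $2.57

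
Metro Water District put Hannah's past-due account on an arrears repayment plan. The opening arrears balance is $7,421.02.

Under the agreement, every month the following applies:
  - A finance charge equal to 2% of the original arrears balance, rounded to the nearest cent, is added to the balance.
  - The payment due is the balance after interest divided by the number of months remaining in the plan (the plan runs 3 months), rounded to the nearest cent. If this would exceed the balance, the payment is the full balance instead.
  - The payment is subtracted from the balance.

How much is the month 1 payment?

Month 1: opening $7,421.02; interest $148.42 → $7,569.44; payment $2,523.15; balance $5,046.29

$2,523.15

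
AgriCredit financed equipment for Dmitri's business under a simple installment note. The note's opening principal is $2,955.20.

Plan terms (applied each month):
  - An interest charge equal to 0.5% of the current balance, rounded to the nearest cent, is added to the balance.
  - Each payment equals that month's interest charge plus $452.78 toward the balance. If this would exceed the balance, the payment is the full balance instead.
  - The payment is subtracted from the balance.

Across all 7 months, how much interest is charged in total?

Month 1: opening $2,955.20; interest $14.78 → $2,969.98; payment $467.56; balance $2,502.42
Month 2: opening $2,502.42; interest $12.51 → $2,514.93; payment $465.29; balance $2,049.64
Month 3: opening $2,049.64; interest $10.25 → $2,059.89; payment $463.03; balance $1,596.86
Month 4: opening $1,596.86; interest $7.98 → $1,604.84; payment $460.76; balance $1,144.08
Month 5: opening $1,144.08; interest $5.72 → $1,149.80; payment $458.50; balance $691.30
Month 6: opening $691.30; interest $3.46 → $694.76; payment $456.24; balance $238.52
Month 7: opening $238.52; interest $1.19 → $239.71; payment $239.71; balance $0.00
Total interest: $14.78 + $12.51 + $10.25 + $7.98 + $5.72 + $3.46 + $1.19 = $55.89

$55.89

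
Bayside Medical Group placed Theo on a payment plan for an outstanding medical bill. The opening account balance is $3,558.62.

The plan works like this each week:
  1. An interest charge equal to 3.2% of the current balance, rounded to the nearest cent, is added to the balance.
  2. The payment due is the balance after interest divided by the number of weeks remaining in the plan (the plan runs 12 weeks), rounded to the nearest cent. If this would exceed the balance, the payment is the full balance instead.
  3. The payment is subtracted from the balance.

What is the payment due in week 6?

$358.24

# | Opening | Interest | Payment | End bal
1 | $3,558.62 | $113.88 | $306.04 | $3,366.46
2 | $3,366.46 | $107.73 | $315.84 | $3,158.35
3 | $3,158.35 | $101.07 | $325.94 | $2,933.48
4 | $2,933.48 | $93.87 | $336.37 | $2,690.98
5 | $2,690.98 | $86.11 | $347.14 | $2,429.95
6 | $2,429.95 | $77.76 | $358.24 | $2,149.47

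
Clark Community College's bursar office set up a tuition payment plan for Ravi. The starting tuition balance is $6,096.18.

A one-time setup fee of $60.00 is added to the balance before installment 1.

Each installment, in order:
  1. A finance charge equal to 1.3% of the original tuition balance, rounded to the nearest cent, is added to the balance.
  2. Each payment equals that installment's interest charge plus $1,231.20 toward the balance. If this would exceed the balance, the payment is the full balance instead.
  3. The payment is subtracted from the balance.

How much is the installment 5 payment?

Installment 1: $6,156.18 +$79.25 interest = $6,235.43; pay $1,310.45 → $4,924.98
Installment 2: $4,924.98 +$79.25 interest = $5,004.23; pay $1,310.45 → $3,693.78
Installment 3: $3,693.78 +$79.25 interest = $3,773.03; pay $1,310.45 → $2,462.58
Installment 4: $2,462.58 +$79.25 interest = $2,541.83; pay $1,310.45 → $1,231.38
Installment 5: $1,231.38 +$79.25 interest = $1,310.63; pay $1,310.45 → $0.18

$1,310.45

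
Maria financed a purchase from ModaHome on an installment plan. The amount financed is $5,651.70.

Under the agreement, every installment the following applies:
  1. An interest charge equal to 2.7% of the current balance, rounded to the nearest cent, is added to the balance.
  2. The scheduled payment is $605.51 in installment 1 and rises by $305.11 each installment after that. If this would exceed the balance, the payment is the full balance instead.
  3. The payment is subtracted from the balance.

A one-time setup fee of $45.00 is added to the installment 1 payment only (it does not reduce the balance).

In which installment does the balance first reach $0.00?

Installment 1: $5,651.70 +$152.60 interest = $5,804.30; pay $605.51 (+ $45.00 fee) → $5,198.79
Installment 2: $5,198.79 +$140.37 interest = $5,339.16; pay $910.62 → $4,428.54
Installment 3: $4,428.54 +$119.57 interest = $4,548.11; pay $1,215.73 → $3,332.38
Installment 4: $3,332.38 +$89.97 interest = $3,422.35; pay $1,520.84 → $1,901.51
Installment 5: $1,901.51 +$51.34 interest = $1,952.85; pay $1,825.95 → $126.90
Installment 6: $126.90 +$3.43 interest = $130.33; pay $130.33 → $0.00
Balance reaches $0.00 in installment 6.

6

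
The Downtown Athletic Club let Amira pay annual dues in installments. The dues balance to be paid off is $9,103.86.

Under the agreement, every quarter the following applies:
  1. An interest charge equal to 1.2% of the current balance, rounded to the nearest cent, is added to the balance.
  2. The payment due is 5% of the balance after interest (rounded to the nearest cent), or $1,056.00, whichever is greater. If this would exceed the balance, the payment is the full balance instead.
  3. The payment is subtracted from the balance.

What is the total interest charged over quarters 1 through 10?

# | Opening | Interest | Payment | End bal
1 | $9,103.86 | $109.25 | $1,056.00 | $8,157.11
2 | $8,157.11 | $97.89 | $1,056.00 | $7,199.00
3 | $7,199.00 | $86.39 | $1,056.00 | $6,229.39
4 | $6,229.39 | $74.75 | $1,056.00 | $5,248.14
5 | $5,248.14 | $62.98 | $1,056.00 | $4,255.12
6 | $4,255.12 | $51.06 | $1,056.00 | $3,250.18
7 | $3,250.18 | $39.00 | $1,056.00 | $2,233.18
8 | $2,233.18 | $26.80 | $1,056.00 | $1,203.98
9 | $1,203.98 | $14.45 | $1,056.00 | $162.43
10 | $162.43 | $1.95 | $164.38 | $0.00
Total interest: $109.25 + $97.89 + $86.39 + $74.75 + $62.98 + $51.06 + $39.00 + $26.80 + $14.45 + $1.95 = $564.52

$564.52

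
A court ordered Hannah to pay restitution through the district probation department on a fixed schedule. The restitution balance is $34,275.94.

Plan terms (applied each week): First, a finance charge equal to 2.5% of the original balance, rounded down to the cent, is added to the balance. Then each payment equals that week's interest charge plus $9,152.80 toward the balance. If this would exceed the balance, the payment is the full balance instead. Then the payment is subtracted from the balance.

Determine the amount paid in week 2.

$10,009.69

# | Opening | Interest | Payment | End bal
1 | $34,275.94 | $856.89 | $10,009.69 | $25,123.14
2 | $25,123.14 | $856.89 | $10,009.69 | $15,970.34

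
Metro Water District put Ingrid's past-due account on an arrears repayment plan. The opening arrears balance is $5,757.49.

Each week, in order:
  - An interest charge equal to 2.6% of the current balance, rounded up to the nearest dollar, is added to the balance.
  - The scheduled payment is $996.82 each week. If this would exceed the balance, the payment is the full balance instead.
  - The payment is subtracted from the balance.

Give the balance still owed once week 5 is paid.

# | Opening | Interest | Payment | End bal
1 | $5,757.49 | $150.00 | $996.82 | $4,910.67
2 | $4,910.67 | $128.00 | $996.82 | $4,041.85
3 | $4,041.85 | $106.00 | $996.82 | $3,151.03
4 | $3,151.03 | $82.00 | $996.82 | $2,236.21
5 | $2,236.21 | $59.00 | $996.82 | $1,298.39

$1,298.39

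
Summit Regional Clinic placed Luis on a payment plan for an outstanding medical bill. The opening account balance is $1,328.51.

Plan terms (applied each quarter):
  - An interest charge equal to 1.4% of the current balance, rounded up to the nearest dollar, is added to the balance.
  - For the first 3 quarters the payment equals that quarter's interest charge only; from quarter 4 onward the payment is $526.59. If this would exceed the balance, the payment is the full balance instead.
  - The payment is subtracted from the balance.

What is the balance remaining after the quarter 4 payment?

Quarter 1: $1,328.51 +$19.00 interest = $1,347.51; pay $19.00 → $1,328.51
Quarter 2: $1,328.51 +$19.00 interest = $1,347.51; pay $19.00 → $1,328.51
Quarter 3: $1,328.51 +$19.00 interest = $1,347.51; pay $19.00 → $1,328.51
Quarter 4: $1,328.51 +$19.00 interest = $1,347.51; pay $526.59 → $820.92

$820.92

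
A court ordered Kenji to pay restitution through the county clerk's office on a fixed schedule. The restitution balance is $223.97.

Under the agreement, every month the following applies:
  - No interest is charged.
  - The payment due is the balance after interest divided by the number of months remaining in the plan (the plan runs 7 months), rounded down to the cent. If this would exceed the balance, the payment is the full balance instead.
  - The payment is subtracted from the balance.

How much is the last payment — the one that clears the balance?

Month 1: opening $223.97; payment $31.99; balance $191.98
Month 2: opening $191.98; payment $31.99; balance $159.99
Month 3: opening $159.99; payment $31.99; balance $128.00
Month 4: opening $128.00; payment $32.00; balance $96.00
Month 5: opening $96.00; payment $32.00; balance $64.00
Month 6: opening $64.00; payment $32.00; balance $32.00
Month 7: opening $32.00; payment $32.00; balance $0.00

$32.00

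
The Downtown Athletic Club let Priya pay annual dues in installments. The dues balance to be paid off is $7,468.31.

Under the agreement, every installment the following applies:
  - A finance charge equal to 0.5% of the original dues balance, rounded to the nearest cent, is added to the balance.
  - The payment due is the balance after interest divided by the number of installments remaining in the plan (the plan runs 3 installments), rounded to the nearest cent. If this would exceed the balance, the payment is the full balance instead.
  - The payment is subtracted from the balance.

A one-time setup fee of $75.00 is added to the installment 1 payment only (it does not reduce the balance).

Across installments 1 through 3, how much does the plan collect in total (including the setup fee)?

# | Opening | Interest | Payment | Fee | End bal
1 | $7,468.31 | $37.34 | $2,501.88 | $75.00 | $5,003.77
2 | $5,003.77 | $37.34 | $2,520.56 | — | $2,520.55
3 | $2,520.55 | $37.34 | $2,557.89 | — | $0.00
Total paid: $7,655.33

$7,655.33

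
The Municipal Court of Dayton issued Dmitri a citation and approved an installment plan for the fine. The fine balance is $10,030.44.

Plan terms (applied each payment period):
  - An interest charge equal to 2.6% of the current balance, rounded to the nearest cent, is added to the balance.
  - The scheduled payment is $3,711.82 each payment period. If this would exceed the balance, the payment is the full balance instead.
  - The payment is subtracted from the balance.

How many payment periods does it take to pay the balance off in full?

3

# | Opening | Interest | Payment | End bal
1 | $10,030.44 | $260.79 | $3,711.82 | $6,579.41
2 | $6,579.41 | $171.06 | $3,711.82 | $3,038.65
3 | $3,038.65 | $79.00 | $3,117.65 | $0.00
Balance reaches $0.00 in payment period 3.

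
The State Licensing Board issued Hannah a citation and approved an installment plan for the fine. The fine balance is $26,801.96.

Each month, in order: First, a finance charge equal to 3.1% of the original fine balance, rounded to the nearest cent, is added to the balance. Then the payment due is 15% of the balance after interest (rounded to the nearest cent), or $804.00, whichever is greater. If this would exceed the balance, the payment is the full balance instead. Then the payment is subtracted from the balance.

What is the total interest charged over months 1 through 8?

Month 1: $26,801.96 +$830.86 interest = $27,632.82; pay $4,144.92 → $23,487.90
Month 2: $23,487.90 +$830.86 interest = $24,318.76; pay $3,647.81 → $20,670.95
Month 3: $20,670.95 +$830.86 interest = $21,501.81; pay $3,225.27 → $18,276.54
Month 4: $18,276.54 +$830.86 interest = $19,107.40; pay $2,866.11 → $16,241.29
Month 5: $16,241.29 +$830.86 interest = $17,072.15; pay $2,560.82 → $14,511.33
Month 6: $14,511.33 +$830.86 interest = $15,342.19; pay $2,301.33 → $13,040.86
Month 7: $13,040.86 +$830.86 interest = $13,871.72; pay $2,080.76 → $11,790.96
Month 8: $11,790.96 +$830.86 interest = $12,621.82; pay $1,893.27 → $10,728.55
Total interest: $830.86 + $830.86 + $830.86 + $830.86 + $830.86 + $830.86 + $830.86 + $830.86 = $6,646.88

$6,646.88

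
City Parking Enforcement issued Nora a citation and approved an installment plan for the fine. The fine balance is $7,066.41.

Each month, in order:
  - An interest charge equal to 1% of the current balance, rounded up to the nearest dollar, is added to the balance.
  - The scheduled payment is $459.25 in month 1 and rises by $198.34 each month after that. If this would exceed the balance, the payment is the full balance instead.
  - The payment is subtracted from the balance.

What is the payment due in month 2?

$657.59

# | Opening | Interest | Payment | End bal
1 | $7,066.41 | $71.00 | $459.25 | $6,678.16
2 | $6,678.16 | $67.00 | $657.59 | $6,087.57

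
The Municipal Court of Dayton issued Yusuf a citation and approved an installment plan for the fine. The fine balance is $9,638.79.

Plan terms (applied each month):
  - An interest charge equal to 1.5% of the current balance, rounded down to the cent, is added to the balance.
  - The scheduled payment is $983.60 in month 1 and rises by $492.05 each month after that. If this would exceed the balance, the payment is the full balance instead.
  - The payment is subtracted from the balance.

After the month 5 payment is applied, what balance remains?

Month 1: $9,638.79 +$144.58 interest = $9,783.37; pay $983.60 → $8,799.77
Month 2: $8,799.77 +$131.99 interest = $8,931.76; pay $1,475.65 → $7,456.11
Month 3: $7,456.11 +$111.84 interest = $7,567.95; pay $1,967.70 → $5,600.25
Month 4: $5,600.25 +$84.00 interest = $5,684.25; pay $2,459.75 → $3,224.50
Month 5: $3,224.50 +$48.36 interest = $3,272.86; pay $2,951.80 → $321.06

$321.06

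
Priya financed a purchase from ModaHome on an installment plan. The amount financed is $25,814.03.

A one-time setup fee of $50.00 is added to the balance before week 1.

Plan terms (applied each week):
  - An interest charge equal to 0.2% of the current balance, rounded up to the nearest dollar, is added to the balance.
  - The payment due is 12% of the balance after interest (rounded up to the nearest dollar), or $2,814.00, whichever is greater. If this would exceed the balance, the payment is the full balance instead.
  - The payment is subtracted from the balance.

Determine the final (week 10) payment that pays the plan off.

$509.03

# | Opening | Interest | Payment | End bal
1 | $25,864.03 | $52.00 | $3,110.00 | $22,806.03
2 | $22,806.03 | $46.00 | $2,814.00 | $20,038.03
3 | $20,038.03 | $41.00 | $2,814.00 | $17,265.03
4 | $17,265.03 | $35.00 | $2,814.00 | $14,486.03
5 | $14,486.03 | $29.00 | $2,814.00 | $11,701.03
6 | $11,701.03 | $24.00 | $2,814.00 | $8,911.03
7 | $8,911.03 | $18.00 | $2,814.00 | $6,115.03
8 | $6,115.03 | $13.00 | $2,814.00 | $3,314.03
9 | $3,314.03 | $7.00 | $2,814.00 | $507.03
10 | $507.03 | $2.00 | $509.03 | $0.00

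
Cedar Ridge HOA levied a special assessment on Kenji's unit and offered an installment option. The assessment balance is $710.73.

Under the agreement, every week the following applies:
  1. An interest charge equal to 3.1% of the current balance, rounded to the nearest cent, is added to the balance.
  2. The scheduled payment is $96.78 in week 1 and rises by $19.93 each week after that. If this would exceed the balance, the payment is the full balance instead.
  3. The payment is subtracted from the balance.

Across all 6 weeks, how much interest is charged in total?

$83.32

Week 1: opening $710.73; interest $22.03 → $732.76; payment $96.78; balance $635.98
Week 2: opening $635.98; interest $19.72 → $655.70; payment $116.71; balance $538.99
Week 3: opening $538.99; interest $16.71 → $555.70; payment $136.64; balance $419.06
Week 4: opening $419.06; interest $12.99 → $432.05; payment $156.57; balance $275.48
Week 5: opening $275.48; interest $8.54 → $284.02; payment $176.50; balance $107.52
Week 6: opening $107.52; interest $3.33 → $110.85; payment $110.85; balance $0.00
Total interest: $22.03 + $19.72 + $16.71 + $12.99 + $8.54 + $3.33 = $83.32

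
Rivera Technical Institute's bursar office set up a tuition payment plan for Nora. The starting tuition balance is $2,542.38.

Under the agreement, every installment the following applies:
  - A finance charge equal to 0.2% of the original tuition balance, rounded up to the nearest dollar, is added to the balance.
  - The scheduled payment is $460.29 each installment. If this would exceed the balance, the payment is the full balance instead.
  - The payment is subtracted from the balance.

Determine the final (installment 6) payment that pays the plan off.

# | Opening | Interest | Payment | End bal
1 | $2,542.38 | $6.00 | $460.29 | $2,088.09
2 | $2,088.09 | $6.00 | $460.29 | $1,633.80
3 | $1,633.80 | $6.00 | $460.29 | $1,179.51
4 | $1,179.51 | $6.00 | $460.29 | $725.22
5 | $725.22 | $6.00 | $460.29 | $270.93
6 | $270.93 | $6.00 | $276.93 | $0.00

$276.93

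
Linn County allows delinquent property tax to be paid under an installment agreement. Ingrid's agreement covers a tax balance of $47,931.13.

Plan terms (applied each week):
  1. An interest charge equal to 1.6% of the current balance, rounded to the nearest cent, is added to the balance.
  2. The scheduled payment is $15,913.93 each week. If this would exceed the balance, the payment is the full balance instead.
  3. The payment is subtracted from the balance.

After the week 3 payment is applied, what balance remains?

Week 1: opening $47,931.13; interest $766.90 → $48,698.03; payment $15,913.93; balance $32,784.10
Week 2: opening $32,784.10; interest $524.55 → $33,308.65; payment $15,913.93; balance $17,394.72
Week 3: opening $17,394.72; interest $278.32 → $17,673.04; payment $15,913.93; balance $1,759.11

$1,759.11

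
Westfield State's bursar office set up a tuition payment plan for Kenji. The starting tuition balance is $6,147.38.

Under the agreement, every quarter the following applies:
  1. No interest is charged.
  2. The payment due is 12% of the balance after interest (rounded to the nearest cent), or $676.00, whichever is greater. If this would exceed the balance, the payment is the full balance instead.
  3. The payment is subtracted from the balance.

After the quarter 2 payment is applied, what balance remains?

$4,733.69

Quarter 1: $6,147.38 − $737.69 → $5,409.69
Quarter 2: $5,409.69 − $676.00 → $4,733.69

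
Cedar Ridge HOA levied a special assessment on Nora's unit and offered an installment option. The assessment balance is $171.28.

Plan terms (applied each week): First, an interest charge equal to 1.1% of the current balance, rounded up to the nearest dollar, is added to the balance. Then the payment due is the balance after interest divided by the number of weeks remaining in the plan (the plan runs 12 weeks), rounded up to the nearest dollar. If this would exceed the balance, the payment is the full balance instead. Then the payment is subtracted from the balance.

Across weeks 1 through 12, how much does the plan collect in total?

Week 1: $171.28 +$2.00 interest = $173.28; pay $15.00 → $158.28
Week 2: $158.28 +$2.00 interest = $160.28; pay $15.00 → $145.28
Week 3: $145.28 +$2.00 interest = $147.28; pay $15.00 → $132.28
Week 4: $132.28 +$2.00 interest = $134.28; pay $15.00 → $119.28
Week 5: $119.28 +$2.00 interest = $121.28; pay $16.00 → $105.28
Week 6: $105.28 +$2.00 interest = $107.28; pay $16.00 → $91.28
Week 7: $91.28 +$2.00 interest = $93.28; pay $16.00 → $77.28
Week 8: $77.28 +$1.00 interest = $78.28; pay $16.00 → $62.28
Week 9: $62.28 +$1.00 interest = $63.28; pay $16.00 → $47.28
Week 10: $47.28 +$1.00 interest = $48.28; pay $17.00 → $31.28
Week 11: $31.28 +$1.00 interest = $32.28; pay $17.00 → $15.28
Week 12: $15.28 +$1.00 interest = $16.28; pay $16.28 → $0.00
Total paid: $190.28

$190.28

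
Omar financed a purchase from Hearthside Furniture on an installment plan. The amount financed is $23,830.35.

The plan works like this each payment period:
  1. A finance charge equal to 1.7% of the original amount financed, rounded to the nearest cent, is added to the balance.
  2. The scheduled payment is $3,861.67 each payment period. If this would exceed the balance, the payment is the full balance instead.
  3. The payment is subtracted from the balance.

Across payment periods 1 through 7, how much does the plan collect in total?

$26,666.19

Payment period 1: opening $23,830.35; interest $405.12 → $24,235.47; payment $3,861.67; balance $20,373.80
Payment period 2: opening $20,373.80; interest $405.12 → $20,778.92; payment $3,861.67; balance $16,917.25
Payment period 3: opening $16,917.25; interest $405.12 → $17,322.37; payment $3,861.67; balance $13,460.70
Payment period 4: opening $13,460.70; interest $405.12 → $13,865.82; payment $3,861.67; balance $10,004.15
Payment period 5: opening $10,004.15; interest $405.12 → $10,409.27; payment $3,861.67; balance $6,547.60
Payment period 6: opening $6,547.60; interest $405.12 → $6,952.72; payment $3,861.67; balance $3,091.05
Payment period 7: opening $3,091.05; interest $405.12 → $3,496.17; payment $3,496.17; balance $0.00
Total paid: $26,666.19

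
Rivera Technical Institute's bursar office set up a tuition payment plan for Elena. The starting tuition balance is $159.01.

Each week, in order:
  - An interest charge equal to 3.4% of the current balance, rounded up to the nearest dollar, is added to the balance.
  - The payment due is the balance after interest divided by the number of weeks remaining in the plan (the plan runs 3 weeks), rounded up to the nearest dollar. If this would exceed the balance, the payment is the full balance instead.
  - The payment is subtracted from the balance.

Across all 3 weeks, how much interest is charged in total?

$12.00

Week 1: opening $159.01; interest $6.00 → $165.01; payment $56.00; balance $109.01
Week 2: opening $109.01; interest $4.00 → $113.01; payment $57.00; balance $56.01
Week 3: opening $56.01; interest $2.00 → $58.01; payment $58.01; balance $0.00
Total interest: $6.00 + $4.00 + $2.00 = $12.00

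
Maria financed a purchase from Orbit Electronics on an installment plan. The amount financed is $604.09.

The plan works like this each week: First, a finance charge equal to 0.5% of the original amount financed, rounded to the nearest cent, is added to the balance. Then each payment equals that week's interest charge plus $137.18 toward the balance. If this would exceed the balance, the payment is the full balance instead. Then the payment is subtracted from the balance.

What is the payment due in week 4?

$140.20

Week 1: $604.09 +$3.02 interest = $607.11; pay $140.20 → $466.91
Week 2: $466.91 +$3.02 interest = $469.93; pay $140.20 → $329.73
Week 3: $329.73 +$3.02 interest = $332.75; pay $140.20 → $192.55
Week 4: $192.55 +$3.02 interest = $195.57; pay $140.20 → $55.37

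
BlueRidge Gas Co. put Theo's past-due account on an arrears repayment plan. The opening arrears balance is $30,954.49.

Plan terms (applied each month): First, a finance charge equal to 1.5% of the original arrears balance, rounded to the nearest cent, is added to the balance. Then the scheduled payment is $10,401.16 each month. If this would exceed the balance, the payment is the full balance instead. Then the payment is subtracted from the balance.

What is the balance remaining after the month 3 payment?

# | Opening | Interest | Payment | End bal
1 | $30,954.49 | $464.32 | $10,401.16 | $21,017.65
2 | $21,017.65 | $464.32 | $10,401.16 | $11,080.81
3 | $11,080.81 | $464.32 | $10,401.16 | $1,143.97

$1,143.97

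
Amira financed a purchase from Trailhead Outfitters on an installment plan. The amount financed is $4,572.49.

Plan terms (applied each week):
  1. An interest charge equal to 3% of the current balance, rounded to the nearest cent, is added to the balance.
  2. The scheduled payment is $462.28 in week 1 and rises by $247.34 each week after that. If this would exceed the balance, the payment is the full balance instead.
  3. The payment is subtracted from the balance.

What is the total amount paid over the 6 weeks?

# | Opening | Interest | Payment | End bal
1 | $4,572.49 | $137.17 | $462.28 | $4,247.38
2 | $4,247.38 | $127.42 | $709.62 | $3,665.18
3 | $3,665.18 | $109.96 | $956.96 | $2,818.18
4 | $2,818.18 | $84.55 | $1,204.30 | $1,698.43
5 | $1,698.43 | $50.95 | $1,451.64 | $297.74
6 | $297.74 | $8.93 | $306.67 | $0.00
Total paid: $5,091.47

$5,091.47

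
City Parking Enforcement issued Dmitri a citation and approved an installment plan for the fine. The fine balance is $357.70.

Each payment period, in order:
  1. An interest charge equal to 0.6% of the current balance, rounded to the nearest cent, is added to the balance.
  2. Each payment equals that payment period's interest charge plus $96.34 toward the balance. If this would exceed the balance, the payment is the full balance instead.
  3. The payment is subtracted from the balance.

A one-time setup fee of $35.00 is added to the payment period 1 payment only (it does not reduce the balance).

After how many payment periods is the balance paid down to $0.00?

Payment period 1: opening $357.70; interest $2.15 → $359.85; payment $98.49 (+ $35.00 fee); balance $261.36
Payment period 2: opening $261.36; interest $1.57 → $262.93; payment $97.91; balance $165.02
Payment period 3: opening $165.02; interest $0.99 → $166.01; payment $97.33; balance $68.68
Payment period 4: opening $68.68; interest $0.41 → $69.09; payment $69.09; balance $0.00
Balance reaches $0.00 in payment period 4.

4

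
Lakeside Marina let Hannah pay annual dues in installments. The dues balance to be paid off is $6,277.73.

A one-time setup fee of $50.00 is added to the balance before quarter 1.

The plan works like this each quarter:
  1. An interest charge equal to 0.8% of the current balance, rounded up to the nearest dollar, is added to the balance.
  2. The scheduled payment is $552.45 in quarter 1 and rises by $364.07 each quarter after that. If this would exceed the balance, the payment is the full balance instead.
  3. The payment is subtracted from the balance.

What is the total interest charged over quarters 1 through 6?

$186.00

Quarter 1: $6,327.73 +$51.00 interest = $6,378.73; pay $552.45 → $5,826.28
Quarter 2: $5,826.28 +$47.00 interest = $5,873.28; pay $916.52 → $4,956.76
Quarter 3: $4,956.76 +$40.00 interest = $4,996.76; pay $1,280.59 → $3,716.17
Quarter 4: $3,716.17 +$30.00 interest = $3,746.17; pay $1,644.66 → $2,101.51
Quarter 5: $2,101.51 +$17.00 interest = $2,118.51; pay $2,008.73 → $109.78
Quarter 6: $109.78 +$1.00 interest = $110.78; pay $110.78 → $0.00
Total interest: $51.00 + $47.00 + $40.00 + $30.00 + $17.00 + $1.00 = $186.00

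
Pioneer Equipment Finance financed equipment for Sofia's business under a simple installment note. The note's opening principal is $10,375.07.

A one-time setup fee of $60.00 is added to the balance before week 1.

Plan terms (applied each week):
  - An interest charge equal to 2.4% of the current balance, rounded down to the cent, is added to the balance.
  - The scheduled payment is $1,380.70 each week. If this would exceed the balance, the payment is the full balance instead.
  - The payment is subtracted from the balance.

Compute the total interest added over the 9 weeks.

$1,220.69

# | Opening | Interest | Payment | End bal
1 | $10,435.07 | $250.44 | $1,380.70 | $9,304.81
2 | $9,304.81 | $223.31 | $1,380.70 | $8,147.42
3 | $8,147.42 | $195.53 | $1,380.70 | $6,962.25
4 | $6,962.25 | $167.09 | $1,380.70 | $5,748.64
5 | $5,748.64 | $137.96 | $1,380.70 | $4,505.90
6 | $4,505.90 | $108.14 | $1,380.70 | $3,233.34
7 | $3,233.34 | $77.60 | $1,380.70 | $1,930.24
8 | $1,930.24 | $46.32 | $1,380.70 | $595.86
9 | $595.86 | $14.30 | $610.16 | $0.00
Total interest: $250.44 + $223.31 + $195.53 + $167.09 + $137.96 + $108.14 + $77.60 + $46.32 + $14.30 = $1,220.69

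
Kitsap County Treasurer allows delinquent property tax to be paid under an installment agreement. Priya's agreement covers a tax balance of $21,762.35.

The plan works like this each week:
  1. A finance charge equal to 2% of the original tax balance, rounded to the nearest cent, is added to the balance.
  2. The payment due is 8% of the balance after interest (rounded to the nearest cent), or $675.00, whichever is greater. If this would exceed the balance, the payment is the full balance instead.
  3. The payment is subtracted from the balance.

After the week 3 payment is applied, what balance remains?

Week 1: $21,762.35 +$435.25 interest = $22,197.60; pay $1,775.81 → $20,421.79
Week 2: $20,421.79 +$435.25 interest = $20,857.04; pay $1,668.56 → $19,188.48
Week 3: $19,188.48 +$435.25 interest = $19,623.73; pay $1,569.90 → $18,053.83

$18,053.83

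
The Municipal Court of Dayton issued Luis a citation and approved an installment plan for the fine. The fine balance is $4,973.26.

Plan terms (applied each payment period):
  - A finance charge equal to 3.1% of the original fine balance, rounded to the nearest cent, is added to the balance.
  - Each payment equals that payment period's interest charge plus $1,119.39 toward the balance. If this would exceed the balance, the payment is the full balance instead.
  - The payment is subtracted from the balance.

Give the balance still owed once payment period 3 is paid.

$1,615.09

Payment period 1: opening $4,973.26; interest $154.17 → $5,127.43; payment $1,273.56; balance $3,853.87
Payment period 2: opening $3,853.87; interest $154.17 → $4,008.04; payment $1,273.56; balance $2,734.48
Payment period 3: opening $2,734.48; interest $154.17 → $2,888.65; payment $1,273.56; balance $1,615.09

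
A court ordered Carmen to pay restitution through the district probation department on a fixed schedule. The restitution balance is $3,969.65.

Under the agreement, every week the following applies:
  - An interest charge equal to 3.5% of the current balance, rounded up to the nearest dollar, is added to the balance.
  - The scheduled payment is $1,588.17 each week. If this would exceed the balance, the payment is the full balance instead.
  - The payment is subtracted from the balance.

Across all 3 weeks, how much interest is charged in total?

$264.00

Week 1: $3,969.65 +$139.00 interest = $4,108.65; pay $1,588.17 → $2,520.48
Week 2: $2,520.48 +$89.00 interest = $2,609.48; pay $1,588.17 → $1,021.31
Week 3: $1,021.31 +$36.00 interest = $1,057.31; pay $1,057.31 → $0.00
Total interest: $139.00 + $89.00 + $36.00 = $264.00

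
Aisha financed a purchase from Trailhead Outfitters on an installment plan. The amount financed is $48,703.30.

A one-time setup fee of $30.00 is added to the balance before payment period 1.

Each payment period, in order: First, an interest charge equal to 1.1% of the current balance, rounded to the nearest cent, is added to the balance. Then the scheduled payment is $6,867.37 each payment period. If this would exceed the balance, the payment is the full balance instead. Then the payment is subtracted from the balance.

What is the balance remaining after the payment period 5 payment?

$16,372.64

Payment period 1: $48,733.30 +$536.07 interest = $49,269.37; pay $6,867.37 → $42,402.00
Payment period 2: $42,402.00 +$466.42 interest = $42,868.42; pay $6,867.37 → $36,001.05
Payment period 3: $36,001.05 +$396.01 interest = $36,397.06; pay $6,867.37 → $29,529.69
Payment period 4: $29,529.69 +$324.83 interest = $29,854.52; pay $6,867.37 → $22,987.15
Payment period 5: $22,987.15 +$252.86 interest = $23,240.01; pay $6,867.37 → $16,372.64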